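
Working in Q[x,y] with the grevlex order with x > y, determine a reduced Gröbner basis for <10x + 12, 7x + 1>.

G = {1}

f_1 = 10x + 12, LT = x.
f_2 = 7x + 1, LT = x.

S(f_1,f_2): lcm = x. S = \tfrac{37}{35}.
  leading term 1: no divisor's leading term divides it; move \tfrac{37}{35} to the remainder.
  remainder \tfrac{37}{35} ≠ 0; add g_3 = \tfrac{37}{35} to the basis.

S(f_1,g_3): leading monomials are coprime, so the S-polynomial reduces to 0 (Buchberger's first criterion).
S(f_2,g_3): leading monomials are coprime, so the S-polynomial reduces to 0 (Buchberger's first criterion).
Every S-polynomial of the final basis reduces to 0, so we have a Gröbner basis.
Inter-reduce: drop elements whose leading term is divisible by another's, tail-reduce, and make monic.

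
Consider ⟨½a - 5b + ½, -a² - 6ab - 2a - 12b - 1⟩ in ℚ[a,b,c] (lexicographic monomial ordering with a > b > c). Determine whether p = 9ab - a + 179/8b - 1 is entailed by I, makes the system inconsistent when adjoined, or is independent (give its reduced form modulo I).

9ab - a + 179/8b - 1 lies in I (it reduces to 0).

First compute the reduced Gröbner basis of I by Buchberger's algorithm.
f_1 = ½a - 5b + ½, LT = a.
f_2 = -a² - 6ab - 2a - 12b - 1, LT = a².

S(f_1,f_2): lcm = a². S = -16ab - a - 12b - 1.
  leading term ab: subtract (-32b)·f_1 from -16ab - a - 12b - 1 → -a - 160b² + 4b - 1
  leading term a: subtract (-2)·f_1 from -a - 160b² + 4b - 1 → -160b² - 6b
  leading term b²: no divisor's leading term divides it; move -160b² to the remainder.
  leading term b: no divisor's leading term divides it; move -6b to the remainder.
  remainder -160b² - 6b ≠ 0; add h_3 = -160b² - 6b to the basis.

The other S-polynomials (S(f_1,h_3), S(f_2,h_3)) all reduce to 0 modulo the current basis, so we have a Gröbner basis.
Inter-reduce: drop elements whose leading term is divisible by another's, tail-reduce, and make monic.
Reduced Gröbner basis: {a - 10b + 1, b² + 3/80b}.
Label its elements g_1 = a - 10b + 1, g_2 = b² + 3/80b.

Reduce p = 9ab - a + 179/8b - 1 modulo G:
  leading term ab: subtract (9b)·g_1 from 9ab - a + 179/8b - 1 → -a + 90b² + 107/8b - 1
  leading term a: subtract (-1)·g_1 from -a + 90b² + 107/8b - 1 → 90b² + 27/8b
  leading term b²: subtract (90)·g_2 from 90b² + 27/8b → 0
  normal form = 0.
Since the normal form is 0, p ∈ I.

Ideal membership is decidable via reduction modulo a Gröbner basis.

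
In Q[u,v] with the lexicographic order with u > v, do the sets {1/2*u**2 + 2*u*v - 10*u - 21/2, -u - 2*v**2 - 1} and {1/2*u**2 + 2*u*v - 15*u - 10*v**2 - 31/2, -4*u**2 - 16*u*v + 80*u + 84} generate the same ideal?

Two ideals are equal iff their reduced Gröbner bases coincide (the reduced basis is unique for a fixed ordering).
Buchberger on the first generating set:
f_1 = 1/2*u**2 + 2*u*v - 10*u - 21/2, LT = u**2.
f_2 = -u - 2*v**2 - 1, LT = u.

S(f_1,f_2): lcm = u**2. S = -2*u*v**2 + 4*u*v - 21*u - 21.
  leading term u*v**2: subtract (2*v**2)·f_2 from -2*u*v**2 + 4*u*v - 21*u - 21 → 4*u*v - 21*u + 4*v**4 + 2*v**2 - 21
  leading term u*v: subtract (-4*v)·f_2 from 4*u*v - 21*u + 4*v**4 + 2*v**2 - 21 → -21*u + 4*v**4 - 8*v**3 + 2*v**2 - 4*v - 21
  leading term u: subtract (21)·f_2 from -21*u + 4*v**4 - 8*v**3 + 2*v**2 - 4*v - 21 → 4*v**4 - 8*v**3 + 44*v**2 - 4*v
  leading term v**4: no divisor's leading term divides it; move 4*v**4 to the remainder.
  leading term v**3: no divisor's leading term divides it; move -8*v**3 to the remainder.
  leading term v**2: no divisor's leading term divides it; move 44*v**2 to the remainder.
  leading term v: no divisor's leading term divides it; move -4*v to the remainder.
  remainder 4*v**4 - 8*v**3 + 44*v**2 - 4*v ≠ 0; add g_3 = 4*v**4 - 8*v**3 + 44*v**2 - 4*v to the basis.

The other S-polynomials (S(f_1,g_3), S(f_2,g_3)) all reduce to 0 modulo the current basis, so we have a Gröbner basis.
Inter-reduce: drop elements whose leading term is divisible by another's, tail-reduce, and make monic.
Reduced Gröbner basis: {u + 2*v**2 + 1, v**4 - 2*v**3 + 11*v**2 - v}.

Buchberger on the second generating set:
h_1 = 1/2*u**2 + 2*u*v - 15*u - 10*v**2 - 31/2, LT = u**2.
h_2 = -4*u**2 - 16*u*v + 80*u + 84, LT = u**2.

S(h_1,h_2): lcm = u**2. S = -10*u - 20*v**2 - 10.
  leading term u: no divisor's leading term divides it; move -10*u to the remainder.
  leading term v**2: no divisor's leading term divides it; move -20*v**2 to the remainder.
  leading term 1: no divisor's leading term divides it; move -10 to the remainder.
  remainder -10*u - 20*v**2 - 10 ≠ 0; add k_3 = -10*u - 20*v**2 - 10 to the basis.

S(h_1,k_3): lcm = u**2. S = -2*u*v**2 + 4*u*v - 31*u - 20*v**2 - 31.
  leading term u*v**2: subtract (1/5*v**2)·k_3 from -2*u*v**2 + 4*u*v - 31*u - 20*v**2 - 31 → 4*u*v - 31*u + 4*v**4 - 18*v**2 - 31
  leading term u*v: subtract (-2/5*v)·k_3 from 4*u*v - 31*u + 4*v**4 - 18*v**2 - 31 → -31*u + 4*v**4 - 8*v**3 - 18*v**2 - 4*v - 31
  leading term u: subtract (31/10)·k_3 from -31*u + 4*v**4 - 8*v**3 - 18*v**2 - 4*v - 31 → 4*v**4 - 8*v**3 + 44*v**2 - 4*v
  leading term v**4: no divisor's leading term divides it; move 4*v**4 to the remainder.
  leading term v**3: no divisor's leading term divides it; move -8*v**3 to the remainder.
  leading term v**2: no divisor's leading term divides it; move 44*v**2 to the remainder.
  leading term v: no divisor's leading term divides it; move -4*v to the remainder.
  remainder 4*v**4 - 8*v**3 + 44*v**2 - 4*v ≠ 0; add k_4 = 4*v**4 - 8*v**3 + 44*v**2 - 4*v to the basis.

The other S-polynomials (S(h_2,k_3), S(h_1,k_4), S(h_2,k_4), S(k_3,k_4)) all reduce to 0 modulo the current basis, so we have a Gröbner basis.
Inter-reduce: drop elements whose leading term is divisible by another's, tail-reduce, and make monic.
Reduced Gröbner basis: {u + 2*v**2 + 1, v**4 - 2*v**3 + 11*v**2 - v}.

Same reduced basis, so the two generating sets span the same ideal.

Yes, the ideals are equal.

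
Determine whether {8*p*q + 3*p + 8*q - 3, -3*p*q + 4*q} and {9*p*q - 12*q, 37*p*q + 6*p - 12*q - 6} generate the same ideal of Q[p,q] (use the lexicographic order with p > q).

Yes, the ideals are equal.

Equality of ideals is decidable: compute both reduced Gröbner bases (unique for the ordering) and check whether they agree.
Buchberger on the first generating set:
f_1 = 8*p*q + 3*p + 8*q - 3, LT = p*q.
f_2 = -3*p*q + 4*q, LT = p*q.

S(f_1,f_2): lcm = p*q. S = 3/8*p + 7/3*q - 3/8.
  leading term p: no divisor's leading term divides it; move 3/8*p to the remainder.
  leading term q: no divisor's leading term divides it; move 7/3*q to the remainder.
  leading term 1: no divisor's leading term divides it; move -3/8 to the remainder.
  remainder 3/8*p + 7/3*q - 3/8 ≠ 0; add g_3 = 3/8*p + 7/3*q - 3/8 to the basis.

S(f_1,g_3): lcm = p*q. S = 3/8*p - 56/9*q**2 + 2*q - 3/8.
  leading term p: subtract (1)·g_3 from 3/8*p - 56/9*q**2 + 2*q - 3/8 → -56/9*q**2 - 1/3*q
  leading term q**2: no divisor's leading term divides it; move -56/9*q**2 to the remainder.
  leading term q: no divisor's leading term divides it; move -1/3*q to the remainder.
  remainder -56/9*q**2 - 1/3*q ≠ 0; add g_4 = -56/9*q**2 - 1/3*q to the basis.

The other S-polynomials (S(f_2,g_3), S(f_1,g_4), S(f_2,g_4), S(g_3,g_4)) all reduce to 0 modulo the current basis, so we have a Gröbner basis.
Inter-reduce: drop elements whose leading term is divisible by another's, tail-reduce, and make monic.
Reduced Gröbner basis: {p + 56/9*q - 1, q**2 + 3/56*q}.

Buchberger on the second generating set:
h_1 = 9*p*q - 12*q, LT = p*q.
h_2 = 37*p*q + 6*p - 12*q - 6, LT = p*q.

S(h_1,h_2): lcm = p*q. S = -6/37*p - 112/111*q + 6/37.
  leading term p: no divisor's leading term divides it; move -6/37*p to the remainder.
  leading term q: no divisor's leading term divides it; move -112/111*q to the remainder.
  leading term 1: no divisor's leading term divides it; move 6/37 to the remainder.
  remainder -6/37*p - 112/111*q + 6/37 ≠ 0; add k_3 = -6/37*p - 112/111*q + 6/37 to the basis.

S(h_1,k_3): lcm = p*q. S = -56/9*q**2 - 1/3*q.
  leading term q**2: no divisor's leading term divides it; move -56/9*q**2 to the remainder.
  leading term q: no divisor's leading term divides it; move -1/3*q to the remainder.
  remainder -56/9*q**2 - 1/3*q ≠ 0; add k_4 = -56/9*q**2 - 1/3*q to the basis.

The other S-polynomials (S(h_2,k_3), S(h_1,k_4), S(h_2,k_4), S(k_3,k_4)) all reduce to 0 modulo the current basis, so we have a Gröbner basis.
Inter-reduce: drop elements whose leading term is divisible by another's, tail-reduce, and make monic.
Reduced Gröbner basis: {p + 56/9*q - 1, q**2 + 3/56*q}.

The two bases agree; hence the ideals are identical.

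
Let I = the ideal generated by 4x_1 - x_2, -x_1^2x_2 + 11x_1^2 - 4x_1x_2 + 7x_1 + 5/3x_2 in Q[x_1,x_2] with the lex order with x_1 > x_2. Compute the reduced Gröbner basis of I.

f_1 = 4x_1 - x_2, LT = x_1.
f_2 = -x_1^2x_2 + 11x_1^2 - 4x_1x_2 + 7x_1 + 5/3x_2, LT = x_1^2x_2.

S(f_1,f_2): lcm = x_1^2x_2. S = 11x_1^2 - 1/4x_1x_2^2 - 4x_1x_2 + 7x_1 + 5/3x_2.
  leading term x_1^2: subtract (11/4x_1)·f_1 from 11x_1^2 - 1/4x_1x_2^2 - 4x_1x_2 + 7x_1 + 5/3x_2 → -1/4x_1x_2^2 - 5/4x_1x_2 + 7x_1 + 5/3x_2
  leading term x_1x_2^2: subtract (-1/16x_2^2)·f_1 from -1/4x_1x_2^2 - 5/4x_1x_2 + 7x_1 + 5/3x_2 → -5/4x_1x_2 + 7x_1 - 1/16x_2^3 + 5/3x_2
  leading term x_1x_2: subtract (-5/16x_2)·f_1 from -5/4x_1x_2 + 7x_1 - 1/16x_2^3 + 5/3x_2 → 7x_1 - 1/16x_2^3 - 5/16x_2^2 + 5/3x_2
  leading term x_1: subtract (7/4)·f_1 from 7x_1 - 1/16x_2^3 - 5/16x_2^2 + 5/3x_2 → -1/16x_2^3 - 5/16x_2^2 + 41/12x_2
  leading term x_2^3: no divisor's leading term divides it; move -1/16x_2^3 to the remainder.
  leading term x_2^2: no divisor's leading term divides it; move -5/16x_2^2 to the remainder.
  leading term x_2: no divisor's leading term divides it; move 41/12x_2 to the remainder.
  remainder -1/16x_2^3 - 5/16x_2^2 + 41/12x_2 ≠ 0; add g_3 = -1/16x_2^3 - 5/16x_2^2 + 41/12x_2 to the basis.

S(f_1,g_3): leading monomials are coprime, so the S-polynomial reduces to 0 (Buchberger's first criterion).
S(f_2,g_3): lcm = x_1^2x_2^3. S = -16x_1^2x_2^2 + 164/3x_1^2x_2 + 4x_1x_2^3 - 7x_1x_2^2 - 5/3x_2^3.
  leading term x_1^2x_2^2: subtract (-4x_1x_2^2)·f_1 from -16x_1^2x_2^2 + 164/3x_1^2x_2 + 4x_1x_2^3 - 7x_1x_2^2 - 5/3x_2^3 → 164/3x_1^2x_2 - 7x_1x_2^2 - 5/3x_2^3
  leading term x_1^2x_2: subtract (41/3x_1x_2)·f_1 from 164/3x_1^2x_2 - 7x_1x_2^2 - 5/3x_2^3 → 20/3x_1x_2^2 - 5/3x_2^3
  leading term x_1x_2^2: subtract (5/3x_2^2)·f_1 from 20/3x_1x_2^2 - 5/3x_2^3 → 0
  remainder 0.

Every S-polynomial of the final basis reduces to 0, so we have a Gröbner basis.
Inter-reduce: drop elements whose leading term is divisible by another's, tail-reduce, and make monic.

G = {x_1 - 1/4x_2, x_2^3 + 5x_2^2 - 164/3x_2}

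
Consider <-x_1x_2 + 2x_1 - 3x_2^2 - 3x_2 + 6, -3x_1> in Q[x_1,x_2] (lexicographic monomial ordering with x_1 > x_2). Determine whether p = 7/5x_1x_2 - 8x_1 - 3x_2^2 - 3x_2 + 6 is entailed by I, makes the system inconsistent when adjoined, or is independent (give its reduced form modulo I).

First compute the reduced Gröbner basis of I by Buchberger's algorithm.
f_1 = -x_1x_2 + 2x_1 - 3x_2^2 - 3x_2 + 6, LT = x_1x_2.
f_2 = -3x_1, LT = x_1.

S(f_1,f_2): lcm = x_1x_2. S = -2x_1 + 3x_2^2 + 3x_2 - 6.
  reduce S modulo (f_1, f_2):
  remainder 3x_2^2 + 3x_2 - 6 ≠ 0; add h_3 = 3x_2^2 + 3x_2 - 6 to the basis.

The other S-polynomials (S(f_1,h_3), S(f_2,h_3)) all reduce to 0 modulo the current basis, so we have a Gröbner basis.
Inter-reduce: drop elements whose leading term is divisible by another's, tail-reduce, and make monic.
Reduced Gröbner basis: {x_1, x_2^2 + x_2 - 2}.
Label its elements g_1 = x_1, g_2 = x_2^2 + x_2 - 2.

Reduce p = 7/5x_1x_2 - 8x_1 - 3x_2^2 - 3x_2 + 6 modulo G:
  leading term x_1x_2: subtract (7/5x_2)·g_1 from 7/5x_1x_2 - 8x_1 - 3x_2^2 - 3x_2 + 6 → -8x_1 - 3x_2^2 - 3x_2 + 6
  leading term x_1: subtract (-8)·g_1 from -8x_1 - 3x_2^2 - 3x_2 + 6 → -3x_2^2 - 3x_2 + 6
  leading term x_2^2: subtract (-3)·g_2 from -3x_2^2 - 3x_2 + 6 → 0
  normal form = 0.
Since the normal form is 0, p ∈ I.

7/5x_1x_2 - 8x_1 - 3x_2^2 - 3x_2 + 6 lies in I (it reduces to 0).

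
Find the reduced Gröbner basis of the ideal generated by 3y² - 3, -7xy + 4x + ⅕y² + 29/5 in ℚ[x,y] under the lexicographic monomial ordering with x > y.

G = {x - 14/11y - 8/11, y² - 1}

f_1 = 3y² - 3, LT = y².
f_2 = -7xy + 4x + ⅕y² + 29/5, LT = xy.

S(f_1,f_2): lcm = xy². S = 4/7xy - x + 1/35y³ + 29/35y.
  leading term xy: subtract (-4/49)·f_2 from 4/7xy - x + 1/35y³ + 29/35y → -33/49x + 1/35y³ + 4/245y² + 29/35y + 116/245
  leading term x: no divisor's leading term divides it; move -33/49x to the remainder.
  leading term y³: subtract (1/105y)·f_1 from 1/35y³ + 4/245y² + 29/35y + 116/245 → 4/245y² + 6/7y + 116/245
  leading term y²: subtract (4/735)·f_1 from 4/245y² + 6/7y + 116/245 → 6/7y + 24/49
  leading term y: no divisor's leading term divides it; move 6/7y to the remainder.
  leading term 1: no divisor's leading term divides it; move 24/49 to the remainder.
  remainder -33/49x + 6/7y + 24/49 ≠ 0; add g_3 = -33/49x + 6/7y + 24/49 to the basis.

The other S-polynomials (S(f_1,g_3), S(f_2,g_3)) all reduce to 0 modulo the current basis, so we have a Gröbner basis.
Inter-reduce: drop elements whose leading term is divisible by another's, tail-reduce, and make monic.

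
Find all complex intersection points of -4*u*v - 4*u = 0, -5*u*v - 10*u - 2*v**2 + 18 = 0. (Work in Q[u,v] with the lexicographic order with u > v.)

{(0, -3), (16/5, -1), (0, 3)}

Compute a lex Gröbner basis by Buchberger's algorithm.
f_1 = -4*u*v - 4*u, LT = u*v.
f_2 = -5*u*v - 10*u - 2*v**2 + 18, LT = u*v.

S(f_1,f_2): lcm = u*v. S = -u - 2/5*v**2 + 18/5.
  reduce S modulo (f_1, f_2):
  remainder -u - 2/5*v**2 + 18/5 ≠ 0; add h_3 = -u - 2/5*v**2 + 18/5 to the basis.

S(f_1,h_3): lcm = u*v. S = u - 2/5*v**3 + 18/5*v.
  reduce S modulo (f_1, f_2, h_3):
  remainder -2/5*v**3 - 2/5*v**2 + 18/5*v + 18/5 ≠ 0; add h_4 = -2/5*v**3 - 2/5*v**2 + 18/5*v + 18/5 to the basis.

The other S-polynomials (S(f_2,h_3), S(f_1,h_4), S(f_2,h_4), S(h_3,h_4)) all reduce to 0 modulo the current basis, so we have a Gröbner basis.
Inter-reduce: drop elements whose leading term is divisible by another's, tail-reduce, and make monic.
Reduced Gröbner basis: {u + 2/5*v**2 - 18/5, v**3 + v**2 - 9*v - 9}.

Since the basis is lex-ordered, v**3 + v**2 - 9*v - 9 is univariate in v. Its roots are {-3, -1, 3}. Back-substituting each root into the other basis elements fixes the other coordinates.
  v = -3: the earlier basis element becomes u = 0, giving u = 0 — point (0, -3).
  v = -1: the earlier basis element becomes u - 16/5 = 0, giving u = 16/5 — point (16/5, -1).
  v = 3: the earlier basis element becomes u = 0, giving u = 0 — point (0, 3).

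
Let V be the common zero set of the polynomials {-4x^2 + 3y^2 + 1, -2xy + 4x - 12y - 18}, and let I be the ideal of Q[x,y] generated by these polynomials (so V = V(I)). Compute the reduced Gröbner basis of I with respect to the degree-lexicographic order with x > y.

G = {y^3 - 2y^2 + 28x - 143/3y - 218/3, x^2 - 3/4y^2 - 1/4, xy - 2x + 6y + 9}

f_1 = -4x^2 + 3y^2 + 1, LT = x^2.
f_2 = -2xy + 4x - 12y - 18, LT = xy.

S(f_1,f_2): lcm = x^2y. S = -3/4y^3 + 2x^2 - 6xy - 9x - 1/4y.
  leading term y^3: no divisor's leading term divides it; move -3/4y^3 to the remainder.
  leading term x^2: subtract (-1/2)·f_1 from 2x^2 - 6xy - 9x - 1/4y → -6xy + 3/2y^2 - 9x - 1/4y + 1/2
  leading term xy: subtract (3)·f_2 from -6xy + 3/2y^2 - 9x - 1/4y + 1/2 → 3/2y^2 - 21x + 143/4y + 109/2
  leading term y^2: no divisor's leading term divides it; move 3/2y^2 to the remainder.
  leading term x: no divisor's leading term divides it; move -21x to the remainder.
  leading term y: no divisor's leading term divides it; move 143/4y to the remainder.
  leading term 1: no divisor's leading term divides it; move 109/2 to the remainder.
  remainder -3/4y^3 + 3/2y^2 - 21x + 143/4y + 109/2 ≠ 0; add g_3 = -3/4y^3 + 3/2y^2 - 21x + 143/4y + 109/2 to the basis.

The other S-polynomials (S(f_1,g_3), S(f_2,g_3)) all reduce to 0 modulo the current basis, so we have a Gröbner basis.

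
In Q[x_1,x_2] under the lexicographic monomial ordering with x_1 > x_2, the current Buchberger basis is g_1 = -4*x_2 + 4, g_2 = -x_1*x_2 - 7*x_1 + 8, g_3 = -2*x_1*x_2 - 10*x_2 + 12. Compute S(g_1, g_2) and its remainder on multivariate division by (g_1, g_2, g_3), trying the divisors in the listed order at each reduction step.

lcm(LM(g_1), LM(g_2)) = x_1*x_2.
S = (lcm/LT(g_1))·g_1 − (lcm/LT(g_2))·g_2 = -8*x_1 + 8.
Reduce S modulo (g_1, g_2, g_3) in that order:
  leading term x_1: no divisor's leading term divides it; move -8*x_1 to the remainder.
  leading term 1: no divisor's leading term divides it; move 8 to the remainder.
The remainder -8*x_1 + 8 is nonzero, so it would be added as the next basis element.

S(g_1, g_2) = -8*x_1 + 8; remainder on division = -8*x_1 + 8.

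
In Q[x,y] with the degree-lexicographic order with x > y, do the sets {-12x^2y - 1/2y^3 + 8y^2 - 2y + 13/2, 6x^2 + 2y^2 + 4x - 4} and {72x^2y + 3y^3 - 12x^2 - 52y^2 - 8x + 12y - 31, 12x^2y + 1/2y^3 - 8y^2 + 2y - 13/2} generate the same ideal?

Yes, the ideals are equal.

For a fixed monomial order, each ideal has a unique reduced Gröbner basis; comparing bases decides equality.
Buchberger on the first generating set:
f_1 = -12x^2y - 1/2y^3 + 8y^2 - 2y + 13/2, LT = x^2y.
f_2 = 6x^2 + 2y^2 + 4x - 4, LT = x^2.

S(f_1,f_2): lcm = x^2y. S = -7/24y^3 - 2/3xy - 2/3y^2 + 5/6y - 13/24.
  reduce S modulo (f_1, f_2):
  remainder -7/24y^3 - 2/3xy - 2/3y^2 + 5/6y - 13/24 ≠ 0; add g_3 = -7/24y^3 - 2/3xy - 2/3y^2 + 5/6y - 13/24 to the basis.

The other S-polynomials (S(f_1,g_3), S(f_2,g_3)) all reduce to 0 modulo the current basis, so we have a Gröbner basis.
Inter-reduce: drop elements whose leading term is divisible by another's, tail-reduce, and make monic.
Reduced Gröbner basis: {y^3 + 16/7xy + 16/7y^2 - 20/7y + 13/7, x^2 + 1/3y^2 + 2/3x - 2/3}.

Buchberger on the second generating set:
h_1 = 72x^2y + 3y^3 - 12x^2 - 52y^2 - 8x + 12y - 31, LT = x^2y.
h_2 = 12x^2y + 1/2y^3 - 8y^2 + 2y - 13/2, LT = x^2y.

S(h_1,h_2): lcm = x^2y. S = -1/6x^2 - 1/18y^2 - 1/9x + 1/9.
  reduce S modulo (h_1, h_2):
  remainder -1/6x^2 - 1/18y^2 - 1/9x + 1/9 ≠ 0; add k_3 = -1/6x^2 - 1/18y^2 - 1/9x + 1/9 to the basis.

S(h_1,k_3): lcm = x^2y. S = -7/24y^3 - 1/6x^2 - 2/3xy - 13/18y^2 - 1/9x + 5/6y - 31/72.
  reduce S modulo (h_1, h_2, k_3):
  remainder -7/24y^3 - 2/3xy - 2/3y^2 + 5/6y - 13/24 ≠ 0; add k_4 = -7/24y^3 - 2/3xy - 2/3y^2 + 5/6y - 13/24 to the basis.

The other S-polynomials (S(h_2,k_3), S(h_1,k_4), S(h_2,k_4), S(k_3,k_4)) all reduce to 0 modulo the current basis, so we have a Gröbner basis.
Inter-reduce: drop elements whose leading term is divisible by another's, tail-reduce, and make monic.
Reduced Gröbner basis: {y^3 + 16/7xy + 16/7y^2 - 20/7y + 13/7, x^2 + 1/3y^2 + 2/3x - 2/3}.

Same reduced basis, so the two generating sets span the same ideal.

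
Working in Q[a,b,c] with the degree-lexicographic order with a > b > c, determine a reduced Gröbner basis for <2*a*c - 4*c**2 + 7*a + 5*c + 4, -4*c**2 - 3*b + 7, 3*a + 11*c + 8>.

G = {c**2 + 39/17*c + 22/17, a + 11/3*c + 8/3, b - 52/17*c - 69/17}

f_1 = 2*a*c - 4*c**2 + 7*a + 5*c + 4, LT = a*c.
f_2 = -4*c**2 - 3*b + 7, LT = c**2.
f_3 = 3*a + 11*c + 8, LT = a.

S(f_1,f_2): lcm = a*c**2. S = -2*c**3 - 3/4*a*b + 7/2*a*c + 5/2*c**2 + 7/4*a + 2*c.
  leading term c**3: subtract (1/2*c)·f_2 from -2*c**3 - 3/4*a*b + 7/2*a*c + 5/2*c**2 + 7/4*a + 2*c → -3/4*a*b + 7/2*a*c + 3/2*b*c + 5/2*c**2 + 7/4*a - 3/2*c
  leading term a*b: subtract (-1/4*b)·f_3 from -3/4*a*b + 7/2*a*c + 3/2*b*c + 5/2*c**2 + 7/4*a - 3/2*c → 7/2*a*c + 17/4*b*c + 5/2*c**2 + 7/4*a + 2*b - 3/2*c
  leading term a*c: subtract (7/4)·f_1 from 7/2*a*c + 17/4*b*c + 5/2*c**2 + 7/4*a + 2*b - 3/2*c → 17/4*b*c + 19/2*c**2 - 21/2*a + 2*b - 41/4*c - 7
  leading term b*c: no divisor's leading term divides it; move 17/4*b*c to the remainder.
  leading term c**2: subtract (-19/8)·f_2 from 19/2*c**2 - 21/2*a + 2*b - 41/4*c - 7 → -21/2*a - 41/8*b - 41/4*c + 77/8
  leading term a: subtract (-7/2)·f_3 from -21/2*a - 41/8*b - 41/4*c + 77/8 → -41/8*b + 113/4*c + 301/8
  leading term b: no divisor's leading term divides it; move -41/8*b to the remainder.
  leading term c: no divisor's leading term divides it; move 113/4*c to the remainder.
  leading term 1: no divisor's leading term divides it; move 301/8 to the remainder.
  remainder 17/4*b*c - 41/8*b + 113/4*c + 301/8 ≠ 0; add g_4 = 17/4*b*c - 41/8*b + 113/4*c + 301/8 to the basis.

S(f_1,f_3): lcm = a*c. S = -17/3*c**2 + 7/2*a - 1/6*c + 2.
  leading term c**2: subtract (17/12)·f_2 from -17/3*c**2 + 7/2*a - 1/6*c + 2 → 7/2*a + 17/4*b - 1/6*c - 95/12
  leading term a: subtract (7/6)·f_3 from 7/2*a + 17/4*b - 1/6*c - 95/12 → 17/4*b - 13*c - 69/4
  leading term b: no divisor's leading term divides it; move 17/4*b to the remainder.
  leading term c: no divisor's leading term divides it; move -13*c to the remainder.
  leading term 1: no divisor's leading term divides it; move -69/4 to the remainder.
  remainder 17/4*b - 13*c - 69/4 ≠ 0; add g_5 = 17/4*b - 13*c - 69/4 to the basis.

The other S-polynomials (S(f_2,f_3), S(f_1,g_4), S(f_2,g_4), S(f_3,g_4), S(f_1,g_5), S(f_2,g_5), S(f_3,g_5), S(g_4,g_5)) all reduce to 0 modulo the current basis, so we have a Gröbner basis.
Inter-reduce: drop elements whose leading term is divisible by another's, tail-reduce, and make monic.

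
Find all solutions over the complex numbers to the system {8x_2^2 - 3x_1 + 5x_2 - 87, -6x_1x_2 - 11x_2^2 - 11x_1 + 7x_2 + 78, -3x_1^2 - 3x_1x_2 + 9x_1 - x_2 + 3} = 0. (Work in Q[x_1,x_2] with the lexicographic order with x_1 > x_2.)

{(0, 3)}

Compute a lex Gröbner basis by Buchberger's algorithm.
f_1 = -3x_1 + 8x_2^2 + 5x_2 - 87, LT = x_1.
f_2 = -6x_1x_2 - 11x_1 - 11x_2^2 + 7x_2 + 78, LT = x_1x_2.
f_3 = -3x_1^2 - 3x_1x_2 + 9x_1 - x_2 + 3, LT = x_1^2.

S(f_1,f_2): lcm = x_1x_2. S = -11/6x_1 - 8/3x_2^3 - 7/2x_2^2 + 181/6x_2 + 13.
  reduce S modulo (f_1, f_2, f_3):
  remainder -8/3x_2^3 - 151/18x_2^2 + 244/9x_2 + 397/6 ≠ 0; add h_4 = -8/3x_2^3 - 151/18x_2^2 + 244/9x_2 + 397/6 to the basis.

S(f_1,f_3): lcm = x_1^2. S = -8/3x_1x_2^2 - 8/3x_1x_2 + 32x_1 - 1/3x_2 + 1.
  reduce S modulo (f_1, f_2, f_3, h_4):
  remainder 16817/324x_2^2 + 5171/81x_2 - 71135/108 ≠ 0; add h_5 = 16817/324x_2^2 + 5171/81x_2 - 71135/108 to the basis.

S(f_2,f_3): lcm = x_1^2x_2. S = 11/6x_1^2 + 5/6x_1x_2^2 + 11/6x_1x_2 - 13x_1 - 1/3x_2^2 + x_2.
  reduce S modulo (f_1, f_2, f_3, h_4, h_5):
  remainder -20957351/2421648x_2 + 20957351/807216 ≠ 0; add h_6 = -20957351/2421648x_2 + 20957351/807216 to the basis.

The other S-polynomials (S(f_1,h_4), S(f_2,h_4), S(f_3,h_4), S(f_1,h_5), S(f_2,h_5), S(f_3,h_5), S(h_4,h_5), S(f_1,h_6), S(f_2,h_6), S(f_3,h_6), S(h_4,h_6), S(h_5,h_6)) all reduce to 0 modulo the current basis, so we have a Gröbner basis.
Inter-reduce: drop elements whose leading term is divisible by another's, tail-reduce, and make monic.
Reduced Gröbner basis: {x_1, x_2 - 3}.

A lex Gröbner basis eliminates variables successively. Here x_2 - 3 depends only on x_2, with roots {3}; lifting each root through the earlier basis elements recovers the full solutions.
  x_2 = 3: the earlier basis element becomes x_1 = 0, giving x_1 = 0 — point (0, 3).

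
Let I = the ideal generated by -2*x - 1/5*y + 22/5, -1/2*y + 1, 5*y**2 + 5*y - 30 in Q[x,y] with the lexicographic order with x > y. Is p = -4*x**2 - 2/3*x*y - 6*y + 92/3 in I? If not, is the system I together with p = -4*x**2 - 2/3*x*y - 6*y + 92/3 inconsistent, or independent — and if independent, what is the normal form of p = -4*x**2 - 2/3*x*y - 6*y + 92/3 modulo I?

First compute the reduced Gröbner basis of I by Buchberger's algorithm.
f_1 = -2*x - 1/5*y + 22/5, LT = x.
f_2 = -1/2*y + 1, LT = y.
f_3 = 5*y**2 + 5*y - 30, LT = y**2.

The S-polynomials (S(f_1,f_2), S(f_1,f_3), S(f_2,f_3)) all reduce to 0 modulo the current basis, so we have a Gröbner basis.
Inter-reduce: drop elements whose leading term is divisible by another's, tail-reduce, and make monic.
Reduced Gröbner basis: {x - 2, y - 2}.
Label its elements g_1 = x - 2, g_2 = y - 2.

Reduce p = -4*x**2 - 2/3*x*y - 6*y + 92/3 modulo G:
  leading term x**2: subtract (-4*x)·g_1 from -4*x**2 - 2/3*x*y - 6*y + 92/3 → -2/3*x*y - 8*x - 6*y + 92/3
  leading term x*y: subtract (-2/3*y)·g_1 from -2/3*x*y - 8*x - 6*y + 92/3 → -8*x - 22/3*y + 92/3
  leading term x: subtract (-8)·g_1 from -8*x - 22/3*y + 92/3 → -22/3*y + 44/3
  leading term y: subtract (-22/3)·g_2 from -22/3*y + 44/3 → 0
  normal form = 0.
Since the normal form is 0, p ∈ I.

Ideal membership is decidable via reduction modulo a Gröbner basis.

-4*x**2 - 2/3*x*y - 6*y + 92/3 lies in I (it reduces to 0).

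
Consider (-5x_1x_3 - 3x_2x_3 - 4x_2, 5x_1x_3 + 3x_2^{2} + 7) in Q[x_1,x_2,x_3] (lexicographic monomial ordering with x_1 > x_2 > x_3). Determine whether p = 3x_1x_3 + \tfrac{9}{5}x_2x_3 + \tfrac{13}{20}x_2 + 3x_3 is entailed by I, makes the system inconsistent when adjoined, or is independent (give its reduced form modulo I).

First compute the reduced Gröbner basis of I by Buchberger's algorithm.
f_1 = -5x_1x_3 - 3x_2x_3 - 4x_2, LT = x_1x_3.
f_2 = 5x_1x_3 + 3x_2^{2} + 7, LT = x_1x_3.

S(f_1,f_2): lcm = x_1x_3. S = -\tfrac{3}{5}x_2^{2} + \tfrac{3}{5}x_2x_3 + \tfrac{4}{5}x_2 - \tfrac{7}{5}.
  leading term x_2^{2}: no divisor's leading term divides it; move -\tfrac{3}{5}x_2^{2} to the remainder.
  leading term x_2x_3: no divisor's leading term divides it; move \tfrac{3}{5}x_2x_3 to the remainder.
  leading term x_2: no divisor's leading term divides it; move \tfrac{4}{5}x_2 to the remainder.
  leading term 1: no divisor's leading term divides it; move -\tfrac{7}{5} to the remainder.
  remainder -\tfrac{3}{5}x_2^{2} + \tfrac{3}{5}x_2x_3 + \tfrac{4}{5}x_2 - \tfrac{7}{5} ≠ 0; add h_3 = -\tfrac{3}{5}x_2^{2} + \tfrac{3}{5}x_2x_3 + \tfrac{4}{5}x_2 - \tfrac{7}{5} to the basis.

The other S-polynomials (S(f_1,h_3), S(f_2,h_3)) all reduce to 0 modulo the current basis, so we have a Gröbner basis.
Inter-reduce: drop elements whose leading term is divisible by another's, tail-reduce, and make monic.
Reduced Gröbner basis: {x_1x_3 + \tfrac{3}{5}x_2x_3 + \tfrac{4}{5}x_2, x_2^{2} - x_2x_3 - \tfrac{4}{3}x_2 + \tfrac{7}{3}}.
Label its elements g_1 = x_1x_3 + \tfrac{3}{5}x_2x_3 + \tfrac{4}{5}x_2, g_2 = x_2^{2} - x_2x_3 - \tfrac{4}{3}x_2 + \tfrac{7}{3}.

Reduce p = 3x_1x_3 + \tfrac{9}{5}x_2x_3 + \tfrac{13}{20}x_2 + 3x_3 modulo G:
  leading term x_1x_3: subtract (3)·g_1 from 3x_1x_3 + \tfrac{9}{5}x_2x_3 + \tfrac{13}{20}x_2 + 3x_3 → -\tfrac{7}{4}x_2 + 3x_3
  leading term x_2: no divisor's leading term divides it; move -\tfrac{7}{4}x_2 to the remainder.
  leading term x_3: no divisor's leading term divides it; move 3x_3 to the remainder.
  normal form = -\tfrac{7}{4}x_2 + 3x_3.
The normal form is nonzero, so p ∉ I. Since p minus its normal form lies in I, I + (p) = I + (r) where r = -\tfrac{7}{4}x_2 + 3x_3; decide whether this ideal is the whole ring.
Run Buchberger on G together with r (pairs among the g_i already reduce to 0 since G is a Gröbner basis):
g_1 = x_1x_3 + \tfrac{3}{5}x_2x_3 + \tfrac{4}{5}x_2, LT = x_1x_3.
g_2 = x_2^{2} - x_2x_3 - \tfrac{4}{3}x_2 + \tfrac{7}{3}, LT = x_2^{2}.
r = -\tfrac{7}{4}x_2 + 3x_3, LT = x_2.

S(g_2,r): lcm = x_2^{2}. S = \tfrac{5}{7}x_2x_3 - \tfrac{4}{3}x_2 + \tfrac{7}{3}.
  leading term x_2x_3: subtract (-\tfrac{20}{49}x_3)·r from \tfrac{5}{7}x_2x_3 - \tfrac{4}{3}x_2 + \tfrac{7}{3} → -\tfrac{4}{3}x_2 + \tfrac{60}{49}x_3^{2} + \tfrac{7}{3}
  leading term x_2: subtract (\tfrac{16}{21})·r from -\tfrac{4}{3}x_2 + \tfrac{60}{49}x_3^{2} + \tfrac{7}{3} → \tfrac{60}{49}x_3^{2} - \tfrac{16}{7}x_3 + \tfrac{7}{3}
  leading term x_3^{2}: no divisor's leading term divides it; move \tfrac{60}{49}x_3^{2} to the remainder.
  leading term x_3: no divisor's leading term divides it; move -\tfrac{16}{7}x_3 to the remainder.
  leading term 1: no divisor's leading term divides it; move \tfrac{7}{3} to the remainder.
  remainder \tfrac{60}{49}x_3^{2} - \tfrac{16}{7}x_3 + \tfrac{7}{3} ≠ 0; add m_4 = \tfrac{60}{49}x_3^{2} - \tfrac{16}{7}x_3 + \tfrac{7}{3} to the basis.

S(g_1,m_4): lcm = x_1x_3^{2}. S = \tfrac{28}{15}x_1x_3 - \tfrac{343}{180}x_1 + \tfrac{3}{5}x_2x_3^{2} + \tfrac{4}{5}x_2x_3.
  leading term x_1x_3: subtract (\tfrac{28}{15})·g_1 from \tfrac{28}{15}x_1x_3 - \tfrac{343}{180}x_1 + \tfrac{3}{5}x_2x_3^{2} + \tfrac{4}{5}x_2x_3 → -\tfrac{343}{180}x_1 + \tfrac{3}{5}x_2x_3^{2} - \tfrac{8}{25}x_2x_3 - \tfrac{112}{75}x_2
  leading term x_1: no divisor's leading term divides it; move -\tfrac{343}{180}x_1 to the remainder.
  leading term x_2x_3^{2}: subtract (-\tfrac{12}{35}x_3^{2})·r from \tfrac{3}{5}x_2x_3^{2} - \tfrac{8}{25}x_2x_3 - \tfrac{112}{75}x_2 → -\tfrac{8}{25}x_2x_3 - \tfrac{112}{75}x_2 + \tfrac{36}{35}x_3^{3}
  leading term x_2x_3: subtract (\tfrac{32}{175}x_3)·r from -\tfrac{8}{25}x_2x_3 - \tfrac{112}{75}x_2 + \tfrac{36}{35}x_3^{3} → -\tfrac{112}{75}x_2 + \tfrac{36}{35}x_3^{3} - \tfrac{96}{175}x_3^{2}
  leading term x_2: subtract (\tfrac{64}{75})·r from -\tfrac{112}{75}x_2 + \tfrac{36}{35}x_3^{3} - \tfrac{96}{175}x_3^{2} → \tfrac{36}{35}x_3^{3} - \tfrac{96}{175}x_3^{2} - \tfrac{64}{25}x_3
  leading term x_3^{3}: subtract (\tfrac{21}{25}x_3)·m_4 from \tfrac{36}{35}x_3^{3} - \tfrac{96}{175}x_3^{2} - \tfrac{64}{25}x_3 → \tfrac{48}{35}x_3^{2} - \tfrac{113}{25}x_3
  leading term x_3^{2}: subtract (\tfrac{28}{25})·m_4 from \tfrac{48}{35}x_3^{2} - \tfrac{113}{25}x_3 → -\tfrac{49}{25}x_3 - \tfrac{196}{75}
  leading term x_3: no divisor's leading term divides it; move -\tfrac{49}{25}x_3 to the remainder.
  leading term 1: no divisor's leading term divides it; move -\tfrac{196}{75} to the remainder.
  remainder -\tfrac{343}{180}x_1 - \tfrac{49}{25}x_3 - \tfrac{196}{75} ≠ 0; add m_5 = -\tfrac{343}{180}x_1 - \tfrac{49}{25}x_3 - \tfrac{196}{75} to the basis.

The other S-polynomials (S(g_1,g_2), S(g_1,r), S(g_2,m_4), S(r,m_4), S(g_1,m_5), S(g_2,m_5), S(r,m_5), S(m_4,m_5)) all reduce to 0 modulo the current basis, so we have a Gröbner basis.
Inter-reduce: drop elements whose leading term is divisible by another's, tail-reduce, and make monic.
Reduced Gröbner basis: {x_1 + \tfrac{36}{35}x_3 + \tfrac{48}{35}, x_2 - \tfrac{12}{7}x_3, x_3^{2} - \tfrac{28}{15}x_3 + \tfrac{343}{180}}.
The reduced Gröbner basis of I + (p) is {x_1 + \tfrac{36}{35}x_3 + \tfrac{48}{35}, x_2 - \tfrac{12}{7}x_3, x_3^{2} - \tfrac{28}{15}x_3 + \tfrac{343}{180}} ≠ {1}, a proper ideal, so the enlarged system stays consistent: p is independent of I, with normal form -\tfrac{7}{4}x_2 + 3x_3.

The remainder on division by a Gröbner basis is unique — it is the normal form.

3x_1x_3 + \tfrac{9}{5}x_2x_3 + \tfrac{13}{20}x_2 + 3x_3 is independent of I; its normal form modulo I is -\tfrac{7}{4}x_2 + 3x_3.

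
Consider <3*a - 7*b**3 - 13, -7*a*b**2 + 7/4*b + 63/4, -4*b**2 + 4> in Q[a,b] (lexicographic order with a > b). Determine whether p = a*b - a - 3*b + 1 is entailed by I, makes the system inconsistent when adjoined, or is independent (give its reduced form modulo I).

First compute the reduced Gröbner basis of I by Buchberger's algorithm.
f_1 = 3*a - 7*b**3 - 13, LT = a.
f_2 = -7*a*b**2 + 7/4*b + 63/4, LT = a*b**2.
f_3 = -4*b**2 + 4, LT = b**2.

S(f_1,f_2): lcm = a*b**2. S = -7/3*b**5 - 13/3*b**2 + 1/4*b + 9/4.
  reduce S modulo (f_1, f_2, f_3):
  remainder -25/12*b - 25/12 ≠ 0; add h_4 = -25/12*b - 25/12 to the basis.

The other S-polynomials (S(f_1,f_3), S(f_2,f_3), S(f_1,h_4), S(f_2,h_4), S(f_3,h_4)) all reduce to 0 modulo the current basis, so we have a Gröbner basis.
Inter-reduce: drop elements whose leading term is divisible by another's, tail-reduce, and make monic.
Reduced Gröbner basis: {a - 2, b + 1}.
Label its elements g_1 = a - 2, g_2 = b + 1.

Reduce p = a*b - a - 3*b + 1 modulo G:
  leading term a*b: subtract (b)·g_1 from a*b - a - 3*b + 1 → -a - b + 1
  leading term a: subtract (-1)·g_1 from -a - b + 1 → -b - 1
  leading term b: subtract (-1)·g_2 from -b - 1 → 0
  normal form = 0.
Since the normal form is 0, p ∈ I.

a*b - a - 3*b + 1 lies in I (it reduces to 0).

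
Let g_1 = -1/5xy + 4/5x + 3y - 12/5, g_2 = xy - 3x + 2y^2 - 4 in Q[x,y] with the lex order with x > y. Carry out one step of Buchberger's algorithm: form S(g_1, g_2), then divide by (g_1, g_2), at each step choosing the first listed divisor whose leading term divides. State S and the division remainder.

S(g_1, g_2) = -x - 2y^2 - 15y + 16; remainder on division = -x - 2y^2 - 15y + 16.

lcm(LM(g_1), LM(g_2)) = xy.
S = (lcm/LT(g_1))·g_1 − (lcm/LT(g_2))·g_2 = -x - 2y^2 - 15y + 16.
Reduce S modulo (g_1, g_2) in that order:
  leading term x: no divisor's leading term divides it; move -x to the remainder.
  leading term y^2: no divisor's leading term divides it; move -2y^2 to the remainder.
  leading term y: no divisor's leading term divides it; move -15y to the remainder.
  leading term 1: no divisor's leading term divides it; move 16 to the remainder.
The remainder -x - 2y^2 - 15y + 16 is nonzero, so it would be added as the next basis element.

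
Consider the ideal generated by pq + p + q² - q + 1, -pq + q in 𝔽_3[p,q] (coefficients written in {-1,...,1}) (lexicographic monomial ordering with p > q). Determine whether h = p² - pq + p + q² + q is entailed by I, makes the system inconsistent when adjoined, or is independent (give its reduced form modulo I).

First compute the reduced Gröbner basis of I by Buchberger's algorithm.
f_1 = pq + p + q² - q + 1, LT = pq.
f_2 = -pq + q, LT = pq.

S(f_1,f_2): lcm = pq. S = p + q² + 1.
  leading term p: no divisor's leading term divides it; move p to the remainder.
  leading term q²: no divisor's leading term divides it; move q² to the remainder.
  leading term 1: no divisor's leading term divides it; move 1 to the remainder.
  remainder p + q² + 1 ≠ 0; add k_3 = p + q² + 1 to the basis.

S(f_1,k_3): lcm = pq. S = p - q³ + q² + q + 1.
  leading term p: subtract (1)·k_3 from p - q³ + q² + q + 1 → -q³ + q
  leading term q³: no divisor's leading term divides it; move -q³ to the remainder.
  leading term q: no divisor's leading term divides it; move q to the remainder.
  remainder -q³ + q ≠ 0; add k_4 = -q³ + q to the basis.

The other S-polynomials (S(f_2,k_3), S(f_1,k_4), S(f_2,k_4), S(k_3,k_4)) all reduce to 0 modulo the current basis, so we have a Gröbner basis.
Inter-reduce: drop elements whose leading term is divisible by another's, tail-reduce, and make monic.
Reduced Gröbner basis: {p + q² + 1, q³ - q}.
Label its elements g_1 = p + q² + 1, g_2 = q³ - q.

Reduce h = p² - pq + p + q² + q modulo G:
  leading term p²: subtract (p)·g_1 from p² - pq + p + q² + q → -pq² - pq + q² + q
  leading term pq²: subtract (-q²)·g_1 from -pq² - pq + q² + q → -pq + q⁴ - q² + q
  leading term pq: subtract (-q)·g_1 from -pq + q⁴ - q² + q → q⁴ + q³ - q² - q
  leading term q⁴: subtract (q)·g_2 from q⁴ + q³ - q² - q → q³ - q
  leading term q³: subtract (1)·g_2 from q³ - q → 0
  normal form = 0.
Since the normal form is 0, h ∈ I.

The remainder on division by a Gröbner basis is unique — it is the normal form.

p² - pq + p + q² + q lies in I (it reduces to 0).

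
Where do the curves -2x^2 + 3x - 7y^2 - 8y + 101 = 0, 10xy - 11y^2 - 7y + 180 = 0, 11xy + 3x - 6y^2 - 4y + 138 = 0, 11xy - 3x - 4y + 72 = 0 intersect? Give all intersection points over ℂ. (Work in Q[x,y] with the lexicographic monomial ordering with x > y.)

{(-2, 3)}

Compute a lex Gröbner basis by Buchberger's algorithm.
f_1 = -2x^2 + 3x - 7y^2 - 8y + 101, LT = x^2.
f_2 = 10xy - 11y^2 - 7y + 180, LT = xy.
f_3 = 11xy + 3x - 6y^2 - 4y + 138, LT = xy.
f_4 = 11xy - 3x - 4y + 72, LT = xy.

S(f_1,f_2): lcm = x^2y. S = 11/10xy^2 - 4/5xy - 18x + 7/2y^3 + 4y^2 - 101/2y.
  leading term xy^2: subtract (11/100y)·f_2 from 11/10xy^2 - 4/5xy - 18x + 7/2y^3 + 4y^2 - 101/2y → -4/5xy - 18x + 471/100y^3 + 477/100y^2 - 703/10y
  leading term xy: subtract (-2/25)·f_2 from -4/5xy - 18x + 471/100y^3 + 477/100y^2 - 703/10y → -18x + 471/100y^3 + 389/100y^2 - 3543/50y + 72/5
  leading term x: no divisor's leading term divides it; move -18x to the remainder.
  leading term y^3: no divisor's leading term divides it; move 471/100y^3 to the remainder.
  leading term y^2: no divisor's leading term divides it; move 389/100y^2 to the remainder.
  leading term y: no divisor's leading term divides it; move -3543/50y to the remainder.
  leading term 1: no divisor's leading term divides it; move 72/5 to the remainder.
  remainder -18x + 471/100y^3 + 389/100y^2 - 3543/50y + 72/5 ≠ 0; add h_5 = -18x + 471/100y^3 + 389/100y^2 - 3543/50y + 72/5 to the basis.

S(f_1,f_3): lcm = x^2y. S = -3/11x^2 + 6/11xy^2 - 25/22xy - 138/11x + 7/2y^3 + 4y^2 - 101/2y.
  leading term x^2: subtract (3/22)·f_1 from -3/11x^2 + 6/11xy^2 - 25/22xy - 138/11x + 7/2y^3 + 4y^2 - 101/2y → 6/11xy^2 - 25/22xy - 285/22x + 7/2y^3 + 109/22y^2 - 1087/22y - 303/22
  leading term xy^2: subtract (3/55y)·f_2 from 6/11xy^2 - 25/22xy - 285/22x + 7/2y^3 + 109/22y^2 - 1087/22y - 303/22 → -25/22xy - 285/22x + 41/10y^3 + 587/110y^2 - 1303/22y - 303/22
  leading term xy: subtract (-5/44)·f_2 from -25/22xy - 285/22x + 41/10y^3 + 587/110y^2 - 1303/22y - 303/22 → -285/22x + 41/10y^3 + 899/220y^2 - 2641/44y + 147/22
  leading term x: subtract (95/132)·h_5 from -285/22x + 41/10y^3 + 899/220y^2 - 2641/44y + 147/22 → 125/176y^3 + 3397/2640y^2 - 361/40y - 81/22
  leading term y^3: no divisor's leading term divides it; move 125/176y^3 to the remainder.
  leading term y^2: no divisor's leading term divides it; move 3397/2640y^2 to the remainder.
  leading term y: no divisor's leading term divides it; move -361/40y to the remainder.
  leading term 1: no divisor's leading term divides it; move -81/22 to the remainder.
  remainder 125/176y^3 + 3397/2640y^2 - 361/40y - 81/22 ≠ 0; add h_6 = 125/176y^3 + 3397/2640y^2 - 361/40y - 81/22 to the basis.

S(f_1,f_4): lcm = x^2y. S = 3/11x^2 - 25/22xy - 72/11x + 7/2y^3 + 4y^2 - 101/2y.
  leading term x^2: subtract (-3/22)·f_1 from 3/11x^2 - 25/22xy - 72/11x + 7/2y^3 + 4y^2 - 101/2y → -25/22xy - 135/22x + 7/2y^3 + 67/22y^2 - 1135/22y + 303/22
  leading term xy: subtract (-5/44)·f_2 from -25/22xy - 135/22x + 7/2y^3 + 67/22y^2 - 1135/22y + 303/22 → -135/22x + 7/2y^3 + 79/44y^2 - 2305/44y + 753/22
  leading term x: subtract (15/44)·h_5 from -135/22x + 7/2y^3 + 79/44y^2 - 2305/44y + 753/22 → 1667/880y^3 + 413/880y^2 - 12421/440y + 645/22
  leading term y^3: subtract (1667/625)·h_6 from 1667/880y^3 + 413/880y^2 - 12421/440y + 645/22 → -611053/206250y^2 - 285867/68750y + 269076/6875
  leading term y^2: no divisor's leading term divides it; move -611053/206250y^2 to the remainder.
  leading term y: no divisor's leading term divides it; move -285867/68750y to the remainder.
  leading term 1: no divisor's leading term divides it; move 269076/6875 to the remainder.
  remainder -611053/206250y^2 - 285867/68750y + 269076/6875 ≠ 0; add h_7 = -611053/206250y^2 - 285867/68750y + 269076/6875 to the basis.

S(f_2,f_3): lcm = xy. S = -3/11x - 61/110y^2 - 37/110y + 60/11.
  leading term x: subtract (1/66)·h_5 from -3/11x - 61/110y^2 - 37/110y + 60/11 → -157/2200y^3 - 4049/6600y^2 + 811/1100y + 288/55
  leading term y^3: subtract (-314/3125)·h_6 from -157/2200y^3 - 4049/6600y^2 + 811/1100y + 288/55 → -249662/515625y^2 - 29143/171875y + 167283/34375
  leading term y^2: subtract (499324/3055265)·h_7 from -249662/515625y^2 - 29143/171875y + 167283/34375 → 17139907/33607915y - 51419721/33607915
  leading term y: no divisor's leading term divides it; move 17139907/33607915y to the remainder.
  leading term 1: no divisor's leading term divides it; move -51419721/33607915 to the remainder.
  remainder 17139907/33607915y - 51419721/33607915 ≠ 0; add h_8 = 17139907/33607915y - 51419721/33607915 to the basis.

The other S-polynomials (S(f_2,f_4), S(f_3,f_4), S(f_1,h_5), S(f_2,h_5), S(f_3,h_5), S(f_4,h_5), S(f_1,h_6), S(f_2,h_6), S(f_3,h_6), S(f_4,h_6), S(h_5,h_6), S(f_1,h_7), S(f_2,h_7), S(f_3,h_7), S(f_4,h_7), S(h_5,h_7), S(h_6,h_7), S(f_1,h_8), S(f_2,h_8), S(f_3,h_8), S(f_4,h_8), S(h_5,h_8), S(h_6,h_8), S(h_7,h_8)) all reduce to 0 modulo the current basis, so we have a Gröbner basis.
Inter-reduce: drop elements whose leading term is divisible by another's, tail-reduce, and make monic.
Reduced Gröbner basis: {x + 2, y - 3}.

From the last basis element, y - 3 = 0, so y takes values in {3}. Each choice, substituted upward through the basis, yields the corresponding point(s) of the solution set.
  y = 3: the earlier basis element becomes x + 2 = 0, giving x = -2 — point (-2, 3).
Each listed point satisfies every original equation (direct substitution).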